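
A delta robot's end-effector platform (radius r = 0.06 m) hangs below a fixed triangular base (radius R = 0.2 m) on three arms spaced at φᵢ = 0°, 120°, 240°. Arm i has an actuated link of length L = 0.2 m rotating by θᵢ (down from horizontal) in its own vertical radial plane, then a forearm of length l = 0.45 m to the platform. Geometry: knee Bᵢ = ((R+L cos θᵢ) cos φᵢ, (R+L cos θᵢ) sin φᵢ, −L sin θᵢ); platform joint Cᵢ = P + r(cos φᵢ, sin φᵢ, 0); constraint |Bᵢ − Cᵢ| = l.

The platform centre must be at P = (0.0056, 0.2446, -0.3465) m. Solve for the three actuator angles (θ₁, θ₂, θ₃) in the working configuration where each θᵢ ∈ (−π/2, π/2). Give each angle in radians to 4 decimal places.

θ₁ = 0.6108, θ₂ = -0.3494, θ₃ = 1.3087

arm 1 (φ=0.0°): x'=0.0056, y'=0.2446
  A=0.1344, B=-0.3465, C=(l²−L²−A²−y'²−z²)/(2L)=-0.0886
  θ1 = atan2(B,A) + arccos(C/0.3717) = 0.6108
φ2=120.0° → target in arm frame (0.2090, -0.1271)
  e−x'=-0.0690;  (l²−L²−(e−x')²−y'²−z²)/2L = 0.0538
  γ=atan2(-0.3465,-0.0690)=-1.7674;  ψ=arccos(0.1522)=1.4180;  θ2=γ+ψ≈-0.3494
arm 3 (φ=240.0°): x'=-0.2146, y'=-0.1175
  A=0.3546, B=-0.3465, C=(l²−L²−A²−y'²−z²)/(2L)=-0.2428
  θ3 = atan2(B,A) + arccos(C/0.4958) = 1.3087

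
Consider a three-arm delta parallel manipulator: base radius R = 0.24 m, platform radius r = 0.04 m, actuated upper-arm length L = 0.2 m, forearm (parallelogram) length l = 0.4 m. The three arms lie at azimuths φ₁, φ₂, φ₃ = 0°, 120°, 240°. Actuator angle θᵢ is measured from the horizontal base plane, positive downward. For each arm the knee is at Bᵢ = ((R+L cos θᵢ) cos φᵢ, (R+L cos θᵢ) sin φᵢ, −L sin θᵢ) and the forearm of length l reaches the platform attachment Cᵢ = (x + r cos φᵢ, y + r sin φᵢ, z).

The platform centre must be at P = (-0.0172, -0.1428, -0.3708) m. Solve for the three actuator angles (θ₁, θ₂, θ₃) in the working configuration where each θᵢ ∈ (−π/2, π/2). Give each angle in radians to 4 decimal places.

φ1=0.0° → target in arm frame (-0.0172, -0.1428)
  e−x'=0.2172;  (l²−L²−(e−x')²−y'²−z²)/2L = -0.2127
  √(A²+B²)=0.4297;  θ1 = -1.0409+2.0885 ≈ 1.0475
φ2=120.0° → target in arm frame (-0.1151, 0.0863)
  A=0.3151, B=-0.3708, C=(l²−L²−A²−y'²−z²)/(2L)=-0.3105
  θ2 = atan2(B,A) + arccos(C/0.4866) = 1.3964
φ3=240.0° → target in arm frame (0.1323, 0.0565)
  e−x'=0.0677;  (l²−L²−(e−x')²−y'²−z²)/2L = -0.0632
  γ=atan2(-0.3708,0.0677)=-1.3901;  ψ=arccos(-0.1676)=1.7392;  θ3=γ+ψ≈0.3491

θ₁ = 1.0475, θ₂ = 1.3964, θ₃ = 0.3491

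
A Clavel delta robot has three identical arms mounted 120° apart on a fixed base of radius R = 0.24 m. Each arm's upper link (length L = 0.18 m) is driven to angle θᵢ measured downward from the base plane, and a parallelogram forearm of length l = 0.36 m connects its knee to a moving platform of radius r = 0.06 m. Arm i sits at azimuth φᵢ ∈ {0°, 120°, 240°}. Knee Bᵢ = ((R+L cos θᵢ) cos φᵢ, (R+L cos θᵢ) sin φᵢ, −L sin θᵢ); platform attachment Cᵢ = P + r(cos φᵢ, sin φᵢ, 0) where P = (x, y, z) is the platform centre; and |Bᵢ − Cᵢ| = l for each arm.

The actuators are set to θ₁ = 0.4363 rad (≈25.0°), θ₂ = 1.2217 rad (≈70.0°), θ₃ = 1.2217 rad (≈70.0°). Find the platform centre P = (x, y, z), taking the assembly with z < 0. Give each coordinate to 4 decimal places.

arm 1 at φ=0.0°: ρ1 = 0.3431;  O1 = (0.3431, 0.0000, -0.0761)
O2 = (0.2416·cos120.0°, 0.2416·sin120.0°, -0.1691) = (-0.1208, 0.2092, -0.1691)
O3 = (0.2416·cos240.0°, 0.2416·sin240.0°, -0.1691) = (-0.1208, -0.2092, -0.1691)
eliminate P² terms by subtracting sphere 1 from 2 and 3
[-0.9278 0.4184 -0.1862]·P = -0.0366;  [-0.9278 -0.4184 -0.1862]·P = -0.0366
Cramer: x(z) = 0.0394-0.2006z;  y(z) = 0.0000+0.0000z
into |P−O₁|² = l²: 1.0403z² + 0.2740z + -0.0316 = 0;  Δ = 0.2064;  z = -0.3501 or 0.0867 → z<0 root = -0.3501
x = 0.1096, y = 0.0000

(0.1096, 0.0000, -0.3501)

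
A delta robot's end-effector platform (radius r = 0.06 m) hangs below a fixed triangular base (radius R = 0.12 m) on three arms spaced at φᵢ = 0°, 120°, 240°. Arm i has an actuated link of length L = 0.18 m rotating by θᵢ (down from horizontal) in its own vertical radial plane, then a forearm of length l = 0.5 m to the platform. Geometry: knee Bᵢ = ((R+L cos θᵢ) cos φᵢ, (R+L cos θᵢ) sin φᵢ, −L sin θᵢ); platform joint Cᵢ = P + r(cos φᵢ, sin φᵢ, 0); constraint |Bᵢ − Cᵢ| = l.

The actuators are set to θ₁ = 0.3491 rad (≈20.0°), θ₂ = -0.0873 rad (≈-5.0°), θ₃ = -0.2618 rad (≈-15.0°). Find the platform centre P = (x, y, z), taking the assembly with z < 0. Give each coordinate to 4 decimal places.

centre 1 = (0.2291·cos0.0°, 0.2291·sin0.0°, -0.0616) = (0.2291, 0.0000, -0.0616)
arm 2 at φ=120.0°: ρ2 = 0.2393;  centre 2 = (-0.1197, 0.2073, 0.0157)
centre 3 = (0.2339·cos240.0°, 0.2339·sin240.0°, 0.0466) = (-0.1169, -0.2025, 0.0466)
|centre ₂|²−|centre ₁|² = 0.0012;  |centre ₃|²−|centre ₁|² = 0.0006
plane₁₂: -0.6976x+0.4145y+0.1545z = 0.0012
det = 0.5695;  x = -0.0013+0.2674z,  y = 0.0008+0.0772z
sphere 1 gives Az²+Bz+C=0 with A=1.0774, B=0.0000, C=-0.1931;  B²−4AC=0.8323;  roots -0.4234, 0.4233;  negative root z = -0.4234
x = -0.1145, y = -0.0319

(-0.1145, -0.0319, -0.4234)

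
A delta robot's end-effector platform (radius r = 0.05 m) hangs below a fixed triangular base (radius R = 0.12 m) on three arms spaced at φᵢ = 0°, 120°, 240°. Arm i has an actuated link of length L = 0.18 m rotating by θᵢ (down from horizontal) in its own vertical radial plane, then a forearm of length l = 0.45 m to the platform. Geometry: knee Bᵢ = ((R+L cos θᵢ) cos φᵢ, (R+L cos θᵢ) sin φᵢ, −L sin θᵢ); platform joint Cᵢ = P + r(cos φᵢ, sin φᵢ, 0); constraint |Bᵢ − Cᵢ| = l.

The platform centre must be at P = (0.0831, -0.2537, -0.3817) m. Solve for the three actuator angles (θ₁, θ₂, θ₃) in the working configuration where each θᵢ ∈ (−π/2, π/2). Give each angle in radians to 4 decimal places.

θ₁ = 0.2619, θ₂ = 1.2217, θ₃ = -0.0872

φ1=0.0° → target in arm frame (0.0831, -0.2537)
  A=-0.0131, B=-0.3817, C=(l²−L²−A²−y'²−z²)/(2L)=-0.1115
  √(A²+B²)=0.3819;  θ1 = -1.6051+1.8670 ≈ 0.2619
rotate P by −φ2: (-0.2613, 0.0549, -0.3817)
  A cos θ + B sin θ = C:  0.3313·cos θ + -0.3817·sin θ = -0.2454
  γ=atan2(-0.3817,0.3313)=-0.8560;  ψ=arccos(-0.4855)=2.0778;  θ2=γ+ψ≈1.2217
φ3=240.0° → target in arm frame (0.1782, 0.1988)
  A=-0.1082, B=-0.3817, C=(l²−L²−A²−y'²−z²)/(2L)=-0.0745
  √(A²+B²)=0.3967;  θ3 = -1.8469+1.7597 ≈ -0.0872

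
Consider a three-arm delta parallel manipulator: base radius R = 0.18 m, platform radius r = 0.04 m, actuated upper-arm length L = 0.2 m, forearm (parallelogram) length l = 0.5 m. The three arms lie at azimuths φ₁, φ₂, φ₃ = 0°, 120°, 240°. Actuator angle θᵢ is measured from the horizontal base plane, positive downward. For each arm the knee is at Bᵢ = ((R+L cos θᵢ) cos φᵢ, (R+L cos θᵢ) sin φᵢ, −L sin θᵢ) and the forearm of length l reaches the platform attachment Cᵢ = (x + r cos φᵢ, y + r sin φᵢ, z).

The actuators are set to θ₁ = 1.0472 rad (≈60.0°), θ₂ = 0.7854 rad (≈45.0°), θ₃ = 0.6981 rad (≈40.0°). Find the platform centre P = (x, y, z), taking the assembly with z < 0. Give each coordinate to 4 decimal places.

arm 1 at φ=0.0°: (R−r)+L cos θ1 = 0.2400;  S1 = (0.2400, 0.0000, -0.1732)
arm 2 at φ=120.0°: (R−r)+L cos θ2 = 0.2814;  S2 = (-0.1407, 0.2437, -0.1414)
arm 3 at φ=240.0°: (R−r)+L cos θ3 = 0.2932;  S3 = (-0.1466, -0.2539, -0.1286)
|S₂|²−|S₁|² = 0.0116;  |S₃|²−|S₁|² = 0.0149
linear system: -0.7614x+0.4874y = 0.0116−0.0636z; -0.7732x+-0.5079y = 0.0149−0.0893z
det = 0.7636;  x = -0.0172+0.0993z,  y = -0.0031+0.0247z
quadratic in z: (1.0105)z²+(0.2952)z+(-0.1538)=0, √Δ=0.8419 → z ∈ {-0.5627, 0.2706}; z = -0.5627 (taking z<0)
x = -0.0731, y = -0.0170

(-0.0731, -0.0170, -0.5627)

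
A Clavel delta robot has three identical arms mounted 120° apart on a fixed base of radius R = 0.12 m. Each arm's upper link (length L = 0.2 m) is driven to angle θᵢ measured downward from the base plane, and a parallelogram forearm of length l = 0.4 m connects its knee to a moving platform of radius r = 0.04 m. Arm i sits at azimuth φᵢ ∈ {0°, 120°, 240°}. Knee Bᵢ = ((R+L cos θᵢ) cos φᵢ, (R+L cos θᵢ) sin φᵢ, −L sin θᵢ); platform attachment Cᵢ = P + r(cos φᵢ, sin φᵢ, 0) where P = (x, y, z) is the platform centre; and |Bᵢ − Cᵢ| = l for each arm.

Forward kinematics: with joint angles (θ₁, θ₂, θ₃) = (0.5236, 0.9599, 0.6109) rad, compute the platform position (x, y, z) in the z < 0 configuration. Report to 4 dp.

(0.0596, -0.0714, -0.4426)

φ1=0.0°: virtual centre (0.2532, 0.0000, -0.1000), radius l
arm 2 at φ=120.0°: ρ2 = 0.1947;  centre 2 = (-0.0974, 0.1686, -0.1638)
arm 3 at φ=240.0°: ρ3 = 0.2438;  centre 3 = (-0.1219, -0.2112, -0.1147)
eliminate P² terms by subtracting sphere 1 from 2 and 3
plane₁₂: -0.7011x+0.3373y+-0.1277z = -0.0094
det = 0.5491;  x = 0.0081+-0.1163z,  y = -0.0109+0.1368z
sphere 1 gives Az²+Bz+C=0 with A=1.0322, B=0.2540, C=-0.0898;  B²−4AC=0.4354;  roots -0.4426, 0.1966;  negative root z = -0.4426
x = 0.0596, y = -0.0714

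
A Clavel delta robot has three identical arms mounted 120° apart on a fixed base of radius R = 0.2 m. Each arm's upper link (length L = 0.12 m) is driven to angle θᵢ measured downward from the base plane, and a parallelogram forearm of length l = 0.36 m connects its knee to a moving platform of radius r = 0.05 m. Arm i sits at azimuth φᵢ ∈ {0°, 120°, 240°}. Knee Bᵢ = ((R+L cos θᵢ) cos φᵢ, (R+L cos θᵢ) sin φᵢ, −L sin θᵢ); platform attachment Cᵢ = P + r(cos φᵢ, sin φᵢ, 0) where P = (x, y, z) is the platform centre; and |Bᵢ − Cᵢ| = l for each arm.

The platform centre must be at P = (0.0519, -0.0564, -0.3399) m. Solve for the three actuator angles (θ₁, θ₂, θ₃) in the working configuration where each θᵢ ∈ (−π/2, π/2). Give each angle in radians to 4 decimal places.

θ₁ = 0.4363, θ₂ = 1.1346, θ₃ = 0.6113

arm 1 (φ=0.0°): x'=0.0519, y'=-0.0564
  A cos θ + B sin θ = C:  0.0981·cos θ + -0.3399·sin θ = -0.0547
  √(A²+B²)=0.3538;  θ1 = -1.2898+1.7261 ≈ 0.4363
arm 2 (φ=120.0°): x'=-0.0748, y'=-0.0167
  e−x'=0.2248;  (l²−L²−(e−x')²−y'²−z²)/2L = -0.2131
  √(A²+B²)=0.4075;  θ2 = -0.9865+2.1211 ≈ 1.1346
arm 3 (φ=240.0°): x'=0.0229, y'=0.0731
  e−x'=0.1271;  (l²−L²−(e−x')²−y'²−z²)/2L = -0.0910
  √(A²+B²)=0.3629;  θ3 = -1.2129+1.8242 ≈ 0.6113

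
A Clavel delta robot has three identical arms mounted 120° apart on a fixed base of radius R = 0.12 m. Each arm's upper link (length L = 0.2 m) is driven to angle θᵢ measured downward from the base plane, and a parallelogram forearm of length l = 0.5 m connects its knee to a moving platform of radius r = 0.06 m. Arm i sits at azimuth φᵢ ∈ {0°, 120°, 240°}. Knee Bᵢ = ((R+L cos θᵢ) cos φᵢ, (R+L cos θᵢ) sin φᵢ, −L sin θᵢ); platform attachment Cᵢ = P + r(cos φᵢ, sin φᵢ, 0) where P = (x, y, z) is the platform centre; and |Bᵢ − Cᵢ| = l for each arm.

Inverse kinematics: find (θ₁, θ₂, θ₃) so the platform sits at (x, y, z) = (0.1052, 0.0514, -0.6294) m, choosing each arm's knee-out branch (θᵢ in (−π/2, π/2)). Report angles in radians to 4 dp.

φ1=0.0° → target in arm frame (0.1052, 0.0514)
  A cos θ + B sin θ = C:  -0.0452·cos θ + -0.6294·sin θ = -0.4771
  θ1 = atan2(B,A) + arccos(C/0.6310) = 0.7855
rotate P by −φ2: (-0.0081, -0.1168, -0.6294)
  A cos θ + B sin θ = C:  0.0681·cos θ + -0.6294·sin θ = -0.5111
  γ=atan2(-0.6294,0.0681)=-1.4630;  ψ=arccos(-0.8073)=2.5103;  θ2=γ+ψ≈1.0473
arm 3 (φ=240.0°): x'=-0.0971, y'=0.0654
  A=0.1571, B=-0.6294, C=(l²−L²−A²−y'²−z²)/(2L)=-0.5378
  γ=atan2(-0.6294,0.1571)=-1.3262;  ψ=arccos(-0.8290)=2.5481;  θ3=γ+ψ≈1.2219

θ₁ = 0.7855, θ₂ = 1.0473, θ₃ = 1.2219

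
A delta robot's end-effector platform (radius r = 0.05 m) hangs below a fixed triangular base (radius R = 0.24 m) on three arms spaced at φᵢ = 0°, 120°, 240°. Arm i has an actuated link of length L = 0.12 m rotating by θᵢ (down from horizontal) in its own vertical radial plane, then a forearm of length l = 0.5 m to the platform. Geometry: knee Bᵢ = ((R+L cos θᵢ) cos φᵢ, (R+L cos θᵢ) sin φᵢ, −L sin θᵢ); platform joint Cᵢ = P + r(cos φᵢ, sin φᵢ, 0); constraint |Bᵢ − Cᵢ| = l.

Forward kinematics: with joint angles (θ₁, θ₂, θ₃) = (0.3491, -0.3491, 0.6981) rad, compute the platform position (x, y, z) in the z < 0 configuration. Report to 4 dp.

(-0.0147, 0.1039, -0.4131)

centre 1 = (0.3028·cos0.0°, 0.3028·sin0.0°, -0.0410) = (0.3028, 0.0000, -0.0410)
arm 2 at φ=120.0°: (R−r)+L cos θ2 = 0.3028;  centre 2 = (-0.1514, 0.2622, 0.0410)
centre 3 = (0.2819·cos240.0°, 0.2819·sin240.0°, -0.0771) = (-0.1410, -0.2442, -0.0771)
subtract pairs → two planes through P
plane₁₂: -0.9083x+0.5244y+0.1642z = 0.0000
Cramer: x(z) = 0.0046+0.0466z;  y(z) = 0.0079-0.2324z
quadratic in z: (1.0562)z²+(0.0506)z+(-0.1593)=0, √Δ=0.8220 → z ∈ {-0.4131, 0.3652}; z = -0.4131 (taking z<0)
x = -0.0147, y = 0.1039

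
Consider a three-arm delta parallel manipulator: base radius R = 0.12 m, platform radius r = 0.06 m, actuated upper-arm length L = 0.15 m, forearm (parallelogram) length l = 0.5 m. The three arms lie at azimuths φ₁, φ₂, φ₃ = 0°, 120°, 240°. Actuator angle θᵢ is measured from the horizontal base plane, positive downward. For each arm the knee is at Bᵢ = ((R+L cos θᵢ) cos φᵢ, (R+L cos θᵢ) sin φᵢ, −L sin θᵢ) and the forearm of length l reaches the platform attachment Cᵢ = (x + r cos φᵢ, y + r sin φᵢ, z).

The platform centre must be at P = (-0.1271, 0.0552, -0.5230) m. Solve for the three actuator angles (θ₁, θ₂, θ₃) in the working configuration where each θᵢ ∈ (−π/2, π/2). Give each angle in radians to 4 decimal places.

φ1=0.0° → target in arm frame (-0.1271, 0.0552)
  e−x'=0.1871;  (l²−L²−(e−x')²−y'²−z²)/2L = -0.2803
  θ1 = atan2(B,A) + arccos(C/0.5555) = 0.8725
φ2=120.0° → target in arm frame (0.1114, 0.0825)
  e−x'=-0.0514;  (l²−L²−(e−x')²−y'²−z²)/2L = -0.1849
  γ=atan2(-0.5230,-0.0514)=-1.6687;  ψ=arccos(-0.3518)=1.9303;  θ2=γ+ψ≈0.2616
φ3=240.0° → target in arm frame (0.0157, -0.1377)
  A cos θ + B sin θ = C:  0.0443·cos θ + -0.5230·sin θ = -0.2231
  θ3 = atan2(B,A) + arccos(C/0.5249) = 0.5235

θ₁ = 0.8725, θ₂ = 0.2616, θ₃ = 0.5235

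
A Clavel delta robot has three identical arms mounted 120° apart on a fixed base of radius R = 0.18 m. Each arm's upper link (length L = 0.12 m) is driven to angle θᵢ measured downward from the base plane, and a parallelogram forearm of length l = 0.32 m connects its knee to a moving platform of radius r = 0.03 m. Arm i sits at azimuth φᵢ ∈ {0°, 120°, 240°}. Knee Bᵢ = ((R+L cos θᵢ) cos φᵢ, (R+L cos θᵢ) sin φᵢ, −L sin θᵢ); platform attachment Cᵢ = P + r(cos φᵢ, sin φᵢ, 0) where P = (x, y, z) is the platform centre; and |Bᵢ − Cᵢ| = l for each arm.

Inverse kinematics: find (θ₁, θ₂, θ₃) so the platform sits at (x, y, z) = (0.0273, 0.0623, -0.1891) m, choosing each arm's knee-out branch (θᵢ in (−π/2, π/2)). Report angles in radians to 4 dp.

arm 1 (φ=0.0°): x'=0.0273, y'=0.0623
  A=0.1227, B=-0.1891, C=(l²−L²−A²−y'²−z²)/(2L)=0.1388
  √(A²+B²)=0.2254;  θ1 = -0.9952+0.9076 ≈ -0.0876
φ2=120.0° → target in arm frame (0.0403, -0.0548)
  A cos θ + B sin θ = C:  0.1097·cos θ + -0.1891·sin θ = 0.1550
  √(A²+B²)=0.2186;  θ2 = -1.0451+0.7825 ≈ -0.2626
arm 3 (φ=240.0°): x'=-0.0676, y'=-0.0075
  A cos θ + B sin θ = C:  0.2176·cos θ + -0.1891·sin θ = 0.0201
  √(A²+B²)=0.2883;  θ3 = -0.7154+1.5009 ≈ 0.7855

θ₁ = -0.0876, θ₂ = -0.2626, θ₃ = 0.7855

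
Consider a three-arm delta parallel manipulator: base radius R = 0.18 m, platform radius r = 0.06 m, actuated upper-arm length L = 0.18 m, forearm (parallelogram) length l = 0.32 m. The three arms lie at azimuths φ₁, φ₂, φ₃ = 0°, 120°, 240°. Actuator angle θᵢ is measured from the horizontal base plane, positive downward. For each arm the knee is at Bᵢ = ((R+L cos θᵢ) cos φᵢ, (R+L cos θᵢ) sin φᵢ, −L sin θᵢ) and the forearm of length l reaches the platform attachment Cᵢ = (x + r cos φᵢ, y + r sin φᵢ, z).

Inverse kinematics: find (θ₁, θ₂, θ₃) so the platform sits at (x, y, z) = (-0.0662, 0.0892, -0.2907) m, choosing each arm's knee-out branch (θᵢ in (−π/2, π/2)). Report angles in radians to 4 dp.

φ1=0.0° → target in arm frame (-0.0662, 0.0892)
  e−x'=0.1862;  (l²−L²−(e−x')²−y'²−z²)/2L = -0.1587
  θ1 = atan2(B,A) + arccos(C/0.3452) = 1.0474
arm 2 (φ=120.0°): x'=0.1103, y'=0.0127
  A cos θ + B sin θ = C:  0.0097·cos θ + -0.2907·sin θ = -0.0410
  √(A²+B²)=0.2909;  θ2 = -1.5376+1.7122 ≈ 0.1746
φ3=240.0° → target in arm frame (-0.0441, -0.1019)
  A cos θ + B sin θ = C:  0.1641·cos θ + -0.2907·sin θ = -0.1440
  θ3 = atan2(B,A) + arccos(C/0.3338) = 0.9600

θ₁ = 1.0474, θ₂ = 0.1746, θ₃ = 0.9600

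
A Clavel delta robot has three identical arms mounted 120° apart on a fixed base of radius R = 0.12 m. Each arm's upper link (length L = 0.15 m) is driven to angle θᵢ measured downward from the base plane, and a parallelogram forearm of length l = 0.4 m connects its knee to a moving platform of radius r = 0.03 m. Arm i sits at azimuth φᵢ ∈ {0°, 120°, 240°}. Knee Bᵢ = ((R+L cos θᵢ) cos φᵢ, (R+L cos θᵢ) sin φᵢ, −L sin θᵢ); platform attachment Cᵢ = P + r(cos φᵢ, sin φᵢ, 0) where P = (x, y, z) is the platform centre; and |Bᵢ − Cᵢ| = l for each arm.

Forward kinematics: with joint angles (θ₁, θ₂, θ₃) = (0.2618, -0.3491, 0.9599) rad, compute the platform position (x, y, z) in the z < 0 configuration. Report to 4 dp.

(0.0179, 0.1760, -0.3250)

O1 = (0.2349·cos0.0°, 0.2349·sin0.0°, -0.0388) = (0.2349, 0.0000, -0.0388)
O2 = (0.2310·cos120.0°, 0.2310·sin120.0°, 0.0513) = (-0.1155, 0.2000, 0.0513)
φ3=240.0°: virtual centre (-0.0880, -0.1525, -0.1229), radius l
subtract pairs → two planes through P
linear system: -0.7007x+0.4000y = -0.0007−0.1803z; -0.6458x+-0.3049y = -0.0106−-0.1681z
Cramer: x(z) = 0.0094-0.0260z;  y(z) = 0.0148-0.4962z
sphere 1 gives Az²+Bz+C=0 with A=1.2469, B=0.0747, C=-0.1074;  B²−4AC=0.5415;  roots -0.3250, 0.2651;  negative root z = -0.3250
x = 0.0179, y = 0.1760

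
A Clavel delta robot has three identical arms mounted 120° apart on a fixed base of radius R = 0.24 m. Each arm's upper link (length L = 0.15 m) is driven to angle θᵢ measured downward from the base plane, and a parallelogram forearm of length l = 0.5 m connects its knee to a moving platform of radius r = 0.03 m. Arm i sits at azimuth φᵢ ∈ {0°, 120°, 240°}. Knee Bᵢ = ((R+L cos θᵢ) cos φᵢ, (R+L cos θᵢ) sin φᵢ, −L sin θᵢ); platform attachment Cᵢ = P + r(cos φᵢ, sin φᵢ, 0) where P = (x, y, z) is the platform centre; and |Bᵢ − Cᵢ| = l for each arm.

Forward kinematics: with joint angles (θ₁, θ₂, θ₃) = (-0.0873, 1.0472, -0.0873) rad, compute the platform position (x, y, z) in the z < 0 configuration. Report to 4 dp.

arm 1 at φ=0.0°: ρ1 = 0.3594;  O1 = (0.3594, 0.0000, 0.0131)
O2 = (0.2850·cos120.0°, 0.2850·sin120.0°, -0.1299) = (-0.1425, 0.2468, -0.1299)
φ3=240.0°: virtual centre (-0.1797, -0.3113, 0.0131), radius l
|O₂|²−|O₁|² = -0.0313;  |O₃|²−|O₁|² = 0.0000
linear system: -1.0039x+0.4936y = -0.0313−-0.2860z; -1.0783x+-0.6225y = 0.0000−0.0000z
Cramer: x(z) = 0.0168-0.1538z;  y(z) = -0.0291+0.2665z
sphere 1 gives Az²+Bz+C=0 with A=1.0947, B=0.0637, C=-0.1316;  B²−4AC=0.5803;  roots -0.3771, 0.3188;  negative root z = -0.3771
x = 0.0748, y = -0.1296

(0.0748, -0.1296, -0.3771)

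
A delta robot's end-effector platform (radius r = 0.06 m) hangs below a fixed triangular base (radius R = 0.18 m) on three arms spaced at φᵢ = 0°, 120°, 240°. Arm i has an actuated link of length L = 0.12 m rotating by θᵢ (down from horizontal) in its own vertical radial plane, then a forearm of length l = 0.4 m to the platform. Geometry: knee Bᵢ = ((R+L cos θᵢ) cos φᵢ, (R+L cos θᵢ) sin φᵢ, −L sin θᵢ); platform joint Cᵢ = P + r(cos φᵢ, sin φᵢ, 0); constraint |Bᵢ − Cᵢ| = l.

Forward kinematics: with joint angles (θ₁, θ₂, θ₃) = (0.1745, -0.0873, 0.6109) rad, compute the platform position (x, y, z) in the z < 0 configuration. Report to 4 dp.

S1 = (0.2382·cos0.0°, 0.2382·sin0.0°, -0.0208) = (0.2382, 0.0000, -0.0208)
φ2=120.0°: virtual centre (-0.1198, 0.2075, 0.0105), radius l
φ3=240.0°: virtual centre (-0.1091, -0.1890, -0.0688), radius l
eliminate P² terms by subtracting sphere 1 from 2 and 3
linear system: -0.7159x+0.4149y = 0.0003−0.0626z; -0.6947x+-0.3781y = -0.0048−-0.0960z
det = 0.5589;  x = 0.0033+-0.0289z,  y = 0.0065+-0.2008z
sphere 1 gives Az²+Bz+C=0 with A=1.0411, B=0.0526, C=-0.1044;  B²−4AC=0.4374;  roots -0.3429, 0.2923;  negative root z = -0.3429
x = 0.0132, y = 0.0754

(0.0132, 0.0754, -0.3429)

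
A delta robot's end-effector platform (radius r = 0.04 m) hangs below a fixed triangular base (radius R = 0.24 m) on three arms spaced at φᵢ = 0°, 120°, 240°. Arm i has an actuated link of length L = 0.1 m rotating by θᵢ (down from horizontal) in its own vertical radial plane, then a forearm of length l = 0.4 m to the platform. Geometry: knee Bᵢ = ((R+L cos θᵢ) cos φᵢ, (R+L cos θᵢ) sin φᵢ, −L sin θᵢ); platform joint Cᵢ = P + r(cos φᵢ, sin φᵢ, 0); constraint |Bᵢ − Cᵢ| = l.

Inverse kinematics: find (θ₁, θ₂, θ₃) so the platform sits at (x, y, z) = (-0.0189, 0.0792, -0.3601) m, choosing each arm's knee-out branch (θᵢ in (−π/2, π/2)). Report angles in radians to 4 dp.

arm 1 (φ=0.0°): x'=-0.0189, y'=0.0792
  A cos θ + B sin θ = C:  0.2189·cos θ + -0.3601·sin θ = -0.1693
  √(A²+B²)=0.4214;  θ1 = -1.0246+1.9842 ≈ 0.9596
rotate P by −φ2: (0.0780, -0.0232, -0.3601)
  A cos θ + B sin θ = C:  0.1220·cos θ + -0.3601·sin θ = 0.0246
  γ=atan2(-0.3601,0.1220)=-1.2442;  ψ=arccos(0.0646)=1.5061;  θ2=γ+ψ≈0.2619
arm 3 (φ=240.0°): x'=-0.0591, y'=-0.0560
  A cos θ + B sin θ = C:  0.2591·cos θ + -0.3601·sin θ = -0.2498
  θ3 = atan2(B,A) + arccos(C/0.4436) = 1.2218

θ₁ = 0.9596, θ₂ = 0.2619, θ₃ = 1.2218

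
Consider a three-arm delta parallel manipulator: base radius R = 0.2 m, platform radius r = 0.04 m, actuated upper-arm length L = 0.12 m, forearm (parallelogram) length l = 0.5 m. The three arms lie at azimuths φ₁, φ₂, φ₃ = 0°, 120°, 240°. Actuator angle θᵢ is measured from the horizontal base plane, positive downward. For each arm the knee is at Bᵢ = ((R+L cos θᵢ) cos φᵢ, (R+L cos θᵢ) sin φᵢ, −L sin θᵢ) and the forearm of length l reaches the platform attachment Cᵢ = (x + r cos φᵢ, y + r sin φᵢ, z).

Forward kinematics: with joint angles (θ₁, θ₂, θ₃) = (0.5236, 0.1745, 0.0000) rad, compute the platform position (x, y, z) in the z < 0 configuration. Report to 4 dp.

(-0.0601, -0.0195, -0.4403)

φ1=0.0°: virtual centre (0.2639, 0.0000, -0.0600), radius l
φ2=120.0°: virtual centre (-0.1391, 0.2409, -0.0208), radius l
arm 3 at φ=240.0°: (R−r)+L cos θ3 = 0.2800;  O3 = (-0.1400, -0.2425, 0.0000)
subtract pairs → two planes through P
[-0.8060 0.4818 0.0783]·P = 0.0046;  [-0.8078 -0.4850 0.1200]·P = 0.0051
det = 0.7801;  x = -0.0060+0.1228z,  y = -0.0006+0.0429z
quadratic in z: (1.0169)z²+(0.0536)z+(-0.1735)=0, √Δ=0.8419 → z ∈ {-0.4403, 0.3876}; z = -0.4403 (taking z<0)
x = -0.0601, y = -0.0195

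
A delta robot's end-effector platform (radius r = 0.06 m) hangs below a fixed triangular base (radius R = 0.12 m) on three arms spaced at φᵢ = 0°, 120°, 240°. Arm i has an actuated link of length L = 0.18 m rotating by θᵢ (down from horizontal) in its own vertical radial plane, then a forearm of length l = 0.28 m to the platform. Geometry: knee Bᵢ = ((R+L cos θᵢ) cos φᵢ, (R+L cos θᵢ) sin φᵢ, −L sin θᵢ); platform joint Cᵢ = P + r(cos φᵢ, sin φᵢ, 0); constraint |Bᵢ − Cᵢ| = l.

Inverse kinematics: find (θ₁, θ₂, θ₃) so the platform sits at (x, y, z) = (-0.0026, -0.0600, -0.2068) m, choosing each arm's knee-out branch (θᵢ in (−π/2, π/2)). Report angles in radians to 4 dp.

arm 1 (φ=0.0°): x'=-0.0026, y'=-0.0600
  A cos θ + B sin θ = C:  0.0626·cos θ + -0.2068·sin θ = -0.0119
  √(A²+B²)=0.2161;  θ1 = -1.2769+1.6259 ≈ 0.3491
φ2=120.0° → target in arm frame (-0.0507, 0.0323)
  A cos θ + B sin θ = C:  0.1107·cos θ + -0.2068·sin θ = -0.0279
  γ=atan2(-0.2068,0.1107)=-1.0795;  ψ=arccos(-0.1191)=1.6901;  θ2=γ+ψ≈0.6107
rotate P by −φ3: (0.0533, 0.0277, -0.2068)
  A cos θ + B sin θ = C:  0.0067·cos θ + -0.2068·sin θ = 0.0067
  γ=atan2(-0.2068,0.0067)=-1.5382;  ψ=arccos(0.0325)=1.5383;  θ3=γ+ψ≈0.0001

θ₁ = 0.3491, θ₂ = 0.6107, θ₃ = 0.0001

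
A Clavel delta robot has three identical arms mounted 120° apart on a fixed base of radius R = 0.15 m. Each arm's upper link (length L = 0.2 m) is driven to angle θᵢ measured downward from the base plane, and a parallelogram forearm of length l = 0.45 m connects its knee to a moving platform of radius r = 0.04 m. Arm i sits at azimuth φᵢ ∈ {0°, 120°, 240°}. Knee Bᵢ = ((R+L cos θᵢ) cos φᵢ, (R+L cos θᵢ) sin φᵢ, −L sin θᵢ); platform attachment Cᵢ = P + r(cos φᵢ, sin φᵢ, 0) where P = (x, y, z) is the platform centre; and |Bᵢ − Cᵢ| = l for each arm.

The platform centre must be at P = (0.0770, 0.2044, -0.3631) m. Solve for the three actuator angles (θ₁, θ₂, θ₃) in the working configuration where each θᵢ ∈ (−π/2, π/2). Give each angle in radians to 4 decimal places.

φ1=0.0° → target in arm frame (0.0770, 0.2044)
  e−x'=0.0330;  (l²−L²−(e−x')²−y'²−z²)/2L = -0.0305
  θ1 = atan2(B,A) + arccos(C/0.3646) = 0.1745
arm 2 (φ=120.0°): x'=0.1385, y'=-0.1689
  e−x'=-0.0285;  (l²−L²−(e−x')²−y'²−z²)/2L = 0.0033
  γ=atan2(-0.3631,-0.0285)=-1.6492;  ψ=arccos(0.0091)=1.5617;  θ2=γ+ψ≈-0.0875
rotate P by −φ3: (-0.2155, -0.0355, -0.3631)
  A cos θ + B sin θ = C:  0.3255·cos θ + -0.3631·sin θ = -0.1914
  √(A²+B²)=0.4876;  θ3 = -0.8399+1.9742 ≈ 1.1342

θ₁ = 0.1745, θ₂ = -0.0875, θ₃ = 1.1342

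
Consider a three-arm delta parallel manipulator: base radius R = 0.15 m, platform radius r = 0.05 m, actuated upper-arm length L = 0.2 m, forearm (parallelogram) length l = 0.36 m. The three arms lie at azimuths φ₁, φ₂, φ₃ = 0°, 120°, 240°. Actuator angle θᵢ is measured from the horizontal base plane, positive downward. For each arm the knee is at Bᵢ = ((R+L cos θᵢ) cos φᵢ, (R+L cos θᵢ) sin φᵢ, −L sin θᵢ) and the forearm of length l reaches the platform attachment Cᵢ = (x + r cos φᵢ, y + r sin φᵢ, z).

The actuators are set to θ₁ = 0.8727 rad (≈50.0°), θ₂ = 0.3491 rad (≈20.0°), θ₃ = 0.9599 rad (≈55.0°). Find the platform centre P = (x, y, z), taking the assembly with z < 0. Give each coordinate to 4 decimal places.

(-0.0372, 0.0961, -0.3762)

φ1=0.0°: virtual centre (0.2286, 0.0000, -0.1532), radius l
S2 = (0.2879·cos120.0°, 0.2879·sin120.0°, -0.0684) = (-0.1440, 0.2494, -0.0684)
arm 3 at φ=240.0°: ρ3 = 0.2147;  S3 = (-0.1074, -0.1860, -0.1638)
subtract pairs → two planes through P
[-0.7450 0.4987 0.1696]·P = 0.0119;  [-0.6718 -0.3719 -0.0212]·P = -0.0028
det = 0.6121;  x = -0.0050+0.0858z,  y = 0.0164+-0.2120z
sphere 1 gives Az²+Bz+C=0 with A=1.0523, B=0.2594, C=-0.0513;  B²−4AC=0.2833;  roots -0.3762, 0.1297;  negative root z = -0.3762
x = -0.0372, y = 0.0961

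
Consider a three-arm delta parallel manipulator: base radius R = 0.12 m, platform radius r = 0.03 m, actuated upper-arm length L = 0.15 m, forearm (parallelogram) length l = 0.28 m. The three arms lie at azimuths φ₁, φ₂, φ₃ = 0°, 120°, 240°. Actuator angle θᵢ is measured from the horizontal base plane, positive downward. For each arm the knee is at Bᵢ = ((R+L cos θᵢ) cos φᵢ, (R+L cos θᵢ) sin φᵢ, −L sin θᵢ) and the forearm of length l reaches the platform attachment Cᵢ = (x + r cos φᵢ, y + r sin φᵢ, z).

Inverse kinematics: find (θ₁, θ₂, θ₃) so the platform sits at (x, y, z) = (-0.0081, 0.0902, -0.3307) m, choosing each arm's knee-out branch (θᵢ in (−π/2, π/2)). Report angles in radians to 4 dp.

rotate P by −φ1: (-0.0081, 0.0902, -0.3307)
  e−x'=0.0981;  (l²−L²−(e−x')²−y'²−z²)/2L = -0.2374
  θ1 = atan2(B,A) + arccos(C/0.3449) = 1.0474
φ2=120.0° → target in arm frame (0.0822, -0.0381)
  A cos θ + B sin θ = C:  0.0078·cos θ + -0.3307·sin θ = -0.1832
  θ2 = atan2(B,A) + arccos(C/0.3308) = 0.6108
φ3=240.0° → target in arm frame (-0.0741, -0.0521)
  A cos θ + B sin θ = C:  0.1641·cos θ + -0.3307·sin θ = -0.2770
  √(A²+B²)=0.3692;  θ3 = -1.1103+2.4193 ≈ 1.3091

θ₁ = 1.0474, θ₂ = 0.6108, θ₃ = 1.3091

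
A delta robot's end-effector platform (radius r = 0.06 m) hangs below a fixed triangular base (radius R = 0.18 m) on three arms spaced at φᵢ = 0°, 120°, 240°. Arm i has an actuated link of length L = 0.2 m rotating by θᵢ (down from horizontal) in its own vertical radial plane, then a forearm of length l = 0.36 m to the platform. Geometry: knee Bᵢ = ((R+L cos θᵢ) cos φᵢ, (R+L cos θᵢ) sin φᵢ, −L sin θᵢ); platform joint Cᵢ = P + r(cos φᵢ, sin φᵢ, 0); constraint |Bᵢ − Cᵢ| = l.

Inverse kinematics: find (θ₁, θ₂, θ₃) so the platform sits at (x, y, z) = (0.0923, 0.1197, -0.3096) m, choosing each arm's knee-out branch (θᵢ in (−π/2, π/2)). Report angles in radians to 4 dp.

rotate P by −φ1: (0.0923, 0.1197, -0.3096)
  A=0.0277, B=-0.3096, C=(l²−L²−A²−y'²−z²)/(2L)=-0.0534
  θ1 = atan2(B,A) + arccos(C/0.3108) = 0.2618
arm 2 (φ=120.0°): x'=0.0575, y'=-0.1398
  A cos θ + B sin θ = C:  0.0625·cos θ + -0.3096·sin θ = -0.0742
  √(A²+B²)=0.3158;  θ2 = -1.3716+1.8081 ≈ 0.4364
arm 3 (φ=240.0°): x'=-0.1498, y'=0.0201
  A=0.2698, B=-0.3096, C=(l²−L²−A²−y'²−z²)/(2L)=-0.1986
  θ3 = atan2(B,A) + arccos(C/0.4107) = 1.2217

θ₁ = 0.2618, θ₂ = 0.4364, θ₃ = 1.2217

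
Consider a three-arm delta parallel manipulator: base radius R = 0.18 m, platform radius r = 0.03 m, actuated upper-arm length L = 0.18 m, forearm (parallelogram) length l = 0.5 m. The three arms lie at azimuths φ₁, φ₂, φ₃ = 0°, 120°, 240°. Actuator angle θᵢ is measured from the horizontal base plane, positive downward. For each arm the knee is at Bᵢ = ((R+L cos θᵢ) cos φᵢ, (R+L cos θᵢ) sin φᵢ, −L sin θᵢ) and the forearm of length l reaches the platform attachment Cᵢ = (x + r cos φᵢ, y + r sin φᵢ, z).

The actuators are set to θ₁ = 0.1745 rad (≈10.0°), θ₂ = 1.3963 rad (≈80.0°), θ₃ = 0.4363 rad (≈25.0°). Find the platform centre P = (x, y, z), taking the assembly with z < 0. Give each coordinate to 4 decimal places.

(0.1470, -0.1781, -0.4623)

O1 = (0.3273·cos0.0°, 0.3273·sin0.0°, -0.0313) = (0.3273, 0.0000, -0.0313)
O2 = (0.1813·cos120.0°, 0.1813·sin120.0°, -0.1773) = (-0.0906, 0.1570, -0.1773)
arm 3 at φ=240.0°: ρ3 = 0.3131;  O3 = (-0.1566, -0.2712, -0.0761)
eliminate P² terms by subtracting sphere 1 from 2 and 3
plane₁₂: -0.8358x+0.3139y+-0.2920z = -0.0438
Cramer: x(z) = 0.0331-0.2464z;  y(z) = -0.0513+0.2743z
sphere 1 gives Az²+Bz+C=0 with A=1.1359, B=0.1793, C=-0.1599;  B²−4AC=0.7586;  roots -0.4623, 0.3045;  negative root z = -0.4623
x = 0.1470, y = -0.1781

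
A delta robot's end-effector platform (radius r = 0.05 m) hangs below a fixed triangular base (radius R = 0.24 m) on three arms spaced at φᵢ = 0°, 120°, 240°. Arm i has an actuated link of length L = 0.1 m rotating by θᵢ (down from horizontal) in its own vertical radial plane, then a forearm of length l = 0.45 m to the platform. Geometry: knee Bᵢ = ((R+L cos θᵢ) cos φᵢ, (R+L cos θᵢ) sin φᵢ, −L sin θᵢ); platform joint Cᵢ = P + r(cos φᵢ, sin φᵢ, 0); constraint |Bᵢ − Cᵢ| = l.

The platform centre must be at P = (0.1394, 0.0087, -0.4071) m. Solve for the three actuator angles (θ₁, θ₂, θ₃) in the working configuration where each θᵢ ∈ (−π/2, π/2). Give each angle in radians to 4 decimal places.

θ₁ = -0.1749, θ₂ = 1.1343, θ₃ = 1.2212

arm 1 (φ=0.0°): x'=0.1394, y'=0.0087
  A cos θ + B sin θ = C:  0.0506·cos θ + -0.4071·sin θ = 0.1207
  γ=atan2(-0.4071,0.0506)=-1.4471;  ψ=arccos(0.2941)=1.2722;  θ1=γ+ψ≈-0.1749
φ2=120.0° → target in arm frame (-0.0622, -0.1251)
  e−x'=0.2522;  (l²−L²−(e−x')²−y'²−z²)/2L = -0.2623
  θ2 = atan2(B,A) + arccos(C/0.4789) = 1.1343
φ3=240.0° → target in arm frame (-0.0772, 0.1164)
  A cos θ + B sin θ = C:  0.2672·cos θ + -0.4071·sin θ = -0.2909
  √(A²+B²)=0.4870;  θ3 = -0.9899+2.2111 ≈ 1.2212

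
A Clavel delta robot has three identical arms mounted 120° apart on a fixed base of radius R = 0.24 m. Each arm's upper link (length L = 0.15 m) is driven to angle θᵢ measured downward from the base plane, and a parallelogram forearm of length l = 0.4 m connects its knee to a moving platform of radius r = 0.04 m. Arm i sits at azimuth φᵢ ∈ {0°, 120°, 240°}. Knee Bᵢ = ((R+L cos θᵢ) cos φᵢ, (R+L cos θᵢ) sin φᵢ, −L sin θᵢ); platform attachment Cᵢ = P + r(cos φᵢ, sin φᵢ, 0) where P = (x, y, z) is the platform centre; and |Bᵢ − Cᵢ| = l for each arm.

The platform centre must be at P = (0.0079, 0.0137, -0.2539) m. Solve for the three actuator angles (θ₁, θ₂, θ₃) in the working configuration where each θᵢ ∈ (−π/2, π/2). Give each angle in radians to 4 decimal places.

θ₁ = 0.2619, θ₂ = 0.2618, θ₃ = 0.4366

rotate P by −φ1: (0.0079, 0.0137, -0.2539)
  A=0.1921, B=-0.2539, C=(l²−L²−A²−y'²−z²)/(2L)=0.1198
  √(A²+B²)=0.3184;  θ1 = -0.9231+1.1850 ≈ 0.2619
arm 2 (φ=120.0°): x'=0.0079, y'=-0.0137
  A=0.1921, B=-0.2539, C=(l²−L²−A²−y'²−z²)/(2L)=0.1198
  θ2 = atan2(B,A) + arccos(C/0.3184) = 0.2618
rotate P by −φ3: (-0.0158, 0.0000, -0.2539)
  A=0.2158, B=-0.2539, C=(l²−L²−A²−y'²−z²)/(2L)=0.0882
  γ=atan2(-0.2539,0.2158)=-0.8663;  ψ=arccos(0.2647)=1.3029;  θ3=γ+ψ≈0.4366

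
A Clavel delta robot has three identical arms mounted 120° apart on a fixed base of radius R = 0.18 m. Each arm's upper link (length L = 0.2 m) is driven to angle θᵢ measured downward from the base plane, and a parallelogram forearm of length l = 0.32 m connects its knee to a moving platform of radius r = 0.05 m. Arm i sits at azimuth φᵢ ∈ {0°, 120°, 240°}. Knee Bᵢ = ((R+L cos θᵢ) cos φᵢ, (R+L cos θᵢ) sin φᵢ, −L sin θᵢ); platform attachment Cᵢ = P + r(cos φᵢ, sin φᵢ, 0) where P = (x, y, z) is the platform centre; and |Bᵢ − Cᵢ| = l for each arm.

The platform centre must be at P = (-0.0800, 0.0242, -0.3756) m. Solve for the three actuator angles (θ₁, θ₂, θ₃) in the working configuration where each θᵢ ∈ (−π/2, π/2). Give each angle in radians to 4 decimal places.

rotate P by −φ1: (-0.0800, 0.0242, -0.3756)
  A cos θ + B sin θ = C:  0.2100·cos θ + -0.3756·sin θ = -0.3084
  γ=atan2(-0.3756,0.2100)=-1.0610;  ψ=arccos(-0.7167)=2.3698;  θ1=γ+ψ≈1.3088
arm 2 (φ=120.0°): x'=0.0610, y'=0.0572
  A=0.0690, B=-0.3756, C=(l²−L²−A²−y'²−z²)/(2L)=-0.2168
  γ=atan2(-0.3756,0.0690)=-1.3890;  ψ=arccos(-0.5676)=2.1744;  θ2=γ+ψ≈0.7854
φ3=240.0° → target in arm frame (0.0190, -0.0814)
  A=0.1110, B=-0.3756, C=(l²−L²−A²−y'²−z²)/(2L)=-0.2440
  γ=atan2(-0.3756,0.1110)=-1.2836;  ψ=arccos(-0.6231)=2.2435;  θ3=γ+ψ≈0.9599

θ₁ = 1.3088, θ₂ = 0.7854, θ₃ = 0.9599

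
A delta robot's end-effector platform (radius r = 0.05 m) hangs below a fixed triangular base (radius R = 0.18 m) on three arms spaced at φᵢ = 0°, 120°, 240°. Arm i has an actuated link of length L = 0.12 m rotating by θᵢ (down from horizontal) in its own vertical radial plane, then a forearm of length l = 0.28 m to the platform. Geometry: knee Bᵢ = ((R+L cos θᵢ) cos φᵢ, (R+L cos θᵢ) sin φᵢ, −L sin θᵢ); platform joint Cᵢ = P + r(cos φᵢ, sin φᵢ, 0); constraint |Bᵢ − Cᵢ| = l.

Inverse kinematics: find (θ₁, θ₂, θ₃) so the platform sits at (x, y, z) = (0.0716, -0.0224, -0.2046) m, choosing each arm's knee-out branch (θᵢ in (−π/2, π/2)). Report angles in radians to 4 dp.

θ₁ = -0.0869, θ₂ = 0.9601, θ₃ = 0.6982

rotate P by −φ1: (0.0716, -0.0224, -0.2046)
  e−x'=0.0584;  (l²−L²−(e−x')²−y'²−z²)/2L = 0.0759
  θ1 = atan2(B,A) + arccos(C/0.2128) = -0.0869
rotate P by −φ2: (-0.0552, -0.0508, -0.2046)
  A cos θ + B sin θ = C:  0.1852·cos θ + -0.2046·sin θ = -0.0614
  √(A²+B²)=0.2760;  θ2 = -0.8351+1.7952 ≈ 0.9601
φ3=240.0° → target in arm frame (-0.0164, 0.0732)
  e−x'=0.1464;  (l²−L²−(e−x')²−y'²−z²)/2L = -0.0194
  √(A²+B²)=0.2516;  θ3 = -0.9497+1.6479 ≈ 0.6982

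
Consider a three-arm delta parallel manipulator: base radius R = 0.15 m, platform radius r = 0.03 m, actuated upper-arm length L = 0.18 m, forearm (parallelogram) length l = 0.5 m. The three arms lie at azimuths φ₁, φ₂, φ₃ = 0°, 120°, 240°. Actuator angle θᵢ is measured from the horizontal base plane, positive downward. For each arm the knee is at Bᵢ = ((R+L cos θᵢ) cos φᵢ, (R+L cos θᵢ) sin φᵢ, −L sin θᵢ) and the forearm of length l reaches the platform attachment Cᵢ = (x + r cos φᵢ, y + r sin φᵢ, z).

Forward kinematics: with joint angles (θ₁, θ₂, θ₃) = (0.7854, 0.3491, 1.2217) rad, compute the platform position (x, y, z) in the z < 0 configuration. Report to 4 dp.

(0.0086, 0.1730, -0.5312)

φ1=0.0°: virtual centre (0.2473, 0.0000, -0.1273), radius l
arm 2 at φ=120.0°: e+L cos θ2 = 0.2891;  centre 2 = (-0.1446, 0.2504, -0.0616)
arm 3 at φ=240.0°: e+L cos θ3 = 0.1816;  centre 3 = (-0.0908, -0.1572, -0.1691)
|centre ₂|²−|centre ₁|² = 0.0100;  |centre ₃|²−|centre ₁|² = -0.0158
linear system: -0.7837x+0.5008y = 0.0100−0.1314z; -0.6761x+-0.3145y = -0.0158−-0.0837z
det = 0.5851;  x = 0.0081+-0.0010z,  y = 0.0327+-0.2640z
sphere 1 gives Az²+Bz+C=0 with A=1.0697, B=0.2378, C=-0.1755;  B²−4AC=0.8076;  roots -0.5312, 0.3089;  negative root z = -0.5312
x = 0.0086, y = 0.1730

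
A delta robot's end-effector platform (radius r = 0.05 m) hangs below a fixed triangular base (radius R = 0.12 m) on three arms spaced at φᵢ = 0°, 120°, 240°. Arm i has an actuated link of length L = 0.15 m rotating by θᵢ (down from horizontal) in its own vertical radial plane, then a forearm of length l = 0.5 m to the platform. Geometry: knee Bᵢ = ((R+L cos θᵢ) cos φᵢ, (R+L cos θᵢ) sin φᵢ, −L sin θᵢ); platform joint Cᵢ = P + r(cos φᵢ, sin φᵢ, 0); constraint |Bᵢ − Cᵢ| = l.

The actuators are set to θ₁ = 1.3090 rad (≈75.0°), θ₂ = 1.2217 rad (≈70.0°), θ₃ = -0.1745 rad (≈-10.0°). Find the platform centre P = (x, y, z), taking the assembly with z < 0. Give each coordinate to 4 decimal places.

(-0.1760, -0.2583, -0.4645)

φ1=0.0°: virtual centre (0.1088, 0.0000, -0.1449), radius l
φ2=120.0°: virtual centre (-0.0607, 0.1051, -0.1410), radius l
O3 = (0.2177·cos240.0°, 0.2177·sin240.0°, 0.0260) = (-0.1089, -0.1886, 0.0260)
|O₂|²−|O₁|² = 0.0017;  |O₃|²−|O₁|² = 0.0152
plane₁₂: -0.3390x+0.2101y+0.0079z = 0.0017
det = 0.2193;  x = -0.0176+0.3411z,  y = -0.0201+0.5128z
quadratic in z: (1.3793)z²+(0.1829)z+(-0.2126)=0, √Δ=1.0984 → z ∈ {-0.4645, 0.3319}; z = -0.4645 (taking z<0)
x = -0.1760, y = -0.2583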